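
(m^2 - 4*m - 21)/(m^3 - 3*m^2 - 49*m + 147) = (m + 3)/(m^2 + 4*m - 21)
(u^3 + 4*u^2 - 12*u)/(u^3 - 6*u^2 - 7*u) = (-u^2 - 4*u + 12)/(-u^2 + 6*u + 7)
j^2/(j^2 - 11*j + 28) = j^2/(j^2 - 11*j + 28)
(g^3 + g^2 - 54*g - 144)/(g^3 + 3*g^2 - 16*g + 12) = (g^2 - 5*g - 24)/(g^2 - 3*g + 2)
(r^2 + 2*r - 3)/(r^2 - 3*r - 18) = (r - 1)/(r - 6)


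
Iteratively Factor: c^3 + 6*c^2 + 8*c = (c)*(c^2 + 6*c + 8) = c*(c + 2)*(c + 4)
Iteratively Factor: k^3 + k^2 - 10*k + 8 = (k - 2)*(k^2 + 3*k - 4) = (k - 2)*(k + 4)*(k - 1)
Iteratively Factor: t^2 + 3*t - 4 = (t + 4)*(t - 1)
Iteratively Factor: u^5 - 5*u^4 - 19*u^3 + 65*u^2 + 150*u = (u - 5)*(u^4 - 19*u^2 - 30*u) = (u - 5)*(u + 3)*(u^3 - 3*u^2 - 10*u) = (u - 5)*(u + 2)*(u + 3)*(u^2 - 5*u) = (u - 5)^2*(u + 2)*(u + 3)*(u)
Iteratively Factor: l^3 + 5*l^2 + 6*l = (l + 3)*(l^2 + 2*l) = (l + 2)*(l + 3)*(l)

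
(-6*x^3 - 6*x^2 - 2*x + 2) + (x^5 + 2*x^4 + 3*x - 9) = x^5 + 2*x^4 - 6*x^3 - 6*x^2 + x - 7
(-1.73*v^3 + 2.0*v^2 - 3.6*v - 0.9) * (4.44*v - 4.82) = -7.6812*v^4 + 17.2186*v^3 - 25.624*v^2 + 13.356*v + 4.338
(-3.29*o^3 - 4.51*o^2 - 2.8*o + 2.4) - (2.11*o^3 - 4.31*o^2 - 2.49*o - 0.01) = -5.4*o^3 - 0.2*o^2 - 0.31*o + 2.41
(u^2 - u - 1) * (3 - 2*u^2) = -2*u^4 + 2*u^3 + 5*u^2 - 3*u - 3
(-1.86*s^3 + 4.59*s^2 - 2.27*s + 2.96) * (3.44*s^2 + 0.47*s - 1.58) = -6.3984*s^5 + 14.9154*s^4 - 2.7127*s^3 + 1.8633*s^2 + 4.9778*s - 4.6768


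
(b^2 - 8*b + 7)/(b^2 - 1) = (b - 7)/(b + 1)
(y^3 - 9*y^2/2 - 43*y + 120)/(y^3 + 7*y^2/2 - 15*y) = (y - 8)/y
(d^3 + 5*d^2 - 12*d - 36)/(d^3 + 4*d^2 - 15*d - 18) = (d + 2)/(d + 1)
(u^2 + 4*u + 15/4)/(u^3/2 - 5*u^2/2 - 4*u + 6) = (4*u^2 + 16*u + 15)/(2*(u^3 - 5*u^2 - 8*u + 12))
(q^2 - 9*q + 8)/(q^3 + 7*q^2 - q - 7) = (q - 8)/(q^2 + 8*q + 7)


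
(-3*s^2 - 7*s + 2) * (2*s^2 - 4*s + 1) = -6*s^4 - 2*s^3 + 29*s^2 - 15*s + 2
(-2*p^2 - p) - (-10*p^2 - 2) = 8*p^2 - p + 2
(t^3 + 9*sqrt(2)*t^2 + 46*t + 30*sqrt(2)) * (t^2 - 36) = t^5 + 9*sqrt(2)*t^4 + 10*t^3 - 294*sqrt(2)*t^2 - 1656*t - 1080*sqrt(2)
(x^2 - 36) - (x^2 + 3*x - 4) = -3*x - 32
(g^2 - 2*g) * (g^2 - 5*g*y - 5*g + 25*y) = g^4 - 5*g^3*y - 7*g^3 + 35*g^2*y + 10*g^2 - 50*g*y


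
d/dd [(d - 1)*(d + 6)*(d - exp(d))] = -d^2*exp(d) + 3*d^2 - 7*d*exp(d) + 10*d + exp(d) - 6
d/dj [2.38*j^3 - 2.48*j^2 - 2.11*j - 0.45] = 7.14*j^2 - 4.96*j - 2.11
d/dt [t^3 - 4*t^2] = t*(3*t - 8)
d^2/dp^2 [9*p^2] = 18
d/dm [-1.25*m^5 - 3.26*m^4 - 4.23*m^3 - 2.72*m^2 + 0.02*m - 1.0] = -6.25*m^4 - 13.04*m^3 - 12.69*m^2 - 5.44*m + 0.02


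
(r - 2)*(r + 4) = r^2 + 2*r - 8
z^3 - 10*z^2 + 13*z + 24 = (z - 8)*(z - 3)*(z + 1)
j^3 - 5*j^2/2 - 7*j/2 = j*(j - 7/2)*(j + 1)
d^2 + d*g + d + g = (d + 1)*(d + g)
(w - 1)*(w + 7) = w^2 + 6*w - 7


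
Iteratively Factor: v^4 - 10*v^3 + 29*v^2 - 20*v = (v - 5)*(v^3 - 5*v^2 + 4*v) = (v - 5)*(v - 4)*(v^2 - v) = v*(v - 5)*(v - 4)*(v - 1)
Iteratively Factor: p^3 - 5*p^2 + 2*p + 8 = (p - 4)*(p^2 - p - 2) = (p - 4)*(p - 2)*(p + 1)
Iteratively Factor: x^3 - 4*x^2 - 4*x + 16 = (x - 4)*(x^2 - 4) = (x - 4)*(x + 2)*(x - 2)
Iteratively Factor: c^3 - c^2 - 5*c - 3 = (c + 1)*(c^2 - 2*c - 3) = (c - 3)*(c + 1)*(c + 1)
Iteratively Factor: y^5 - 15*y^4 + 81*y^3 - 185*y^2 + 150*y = (y - 5)*(y^4 - 10*y^3 + 31*y^2 - 30*y) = y*(y - 5)*(y^3 - 10*y^2 + 31*y - 30) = y*(y - 5)^2*(y^2 - 5*y + 6) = y*(y - 5)^2*(y - 3)*(y - 2)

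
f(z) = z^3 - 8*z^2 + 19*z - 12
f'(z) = 3*z^2 - 16*z + 19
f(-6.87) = -844.35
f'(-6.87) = 270.51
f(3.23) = -0.39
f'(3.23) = -1.38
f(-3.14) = -181.50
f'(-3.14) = 98.82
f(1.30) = 1.38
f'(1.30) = 3.27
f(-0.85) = -34.54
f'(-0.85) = 34.77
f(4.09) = 0.30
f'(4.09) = 3.74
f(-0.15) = -15.03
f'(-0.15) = 21.47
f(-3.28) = -195.67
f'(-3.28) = 103.76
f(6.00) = 30.00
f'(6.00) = 31.00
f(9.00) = 240.00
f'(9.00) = 118.00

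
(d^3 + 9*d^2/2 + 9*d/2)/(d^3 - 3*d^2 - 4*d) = (2*d^2 + 9*d + 9)/(2*(d^2 - 3*d - 4))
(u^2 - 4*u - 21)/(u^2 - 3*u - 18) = (u - 7)/(u - 6)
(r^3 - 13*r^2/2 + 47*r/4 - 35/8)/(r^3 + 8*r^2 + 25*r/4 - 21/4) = (4*r^2 - 24*r + 35)/(2*(2*r^2 + 17*r + 21))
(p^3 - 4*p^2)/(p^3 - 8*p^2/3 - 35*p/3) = 3*p*(4 - p)/(-3*p^2 + 8*p + 35)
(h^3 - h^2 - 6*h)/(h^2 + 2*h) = h - 3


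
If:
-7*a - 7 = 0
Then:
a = -1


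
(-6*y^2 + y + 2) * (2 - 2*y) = 12*y^3 - 14*y^2 - 2*y + 4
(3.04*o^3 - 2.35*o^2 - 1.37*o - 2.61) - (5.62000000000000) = 3.04*o^3 - 2.35*o^2 - 1.37*o - 8.23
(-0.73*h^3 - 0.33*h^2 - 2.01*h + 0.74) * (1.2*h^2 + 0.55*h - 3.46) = -0.876*h^5 - 0.7975*h^4 - 0.0676999999999999*h^3 + 0.9243*h^2 + 7.3616*h - 2.5604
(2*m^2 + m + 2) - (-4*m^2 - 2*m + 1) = 6*m^2 + 3*m + 1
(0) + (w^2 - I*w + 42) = w^2 - I*w + 42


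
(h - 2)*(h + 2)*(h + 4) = h^3 + 4*h^2 - 4*h - 16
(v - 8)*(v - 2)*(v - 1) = v^3 - 11*v^2 + 26*v - 16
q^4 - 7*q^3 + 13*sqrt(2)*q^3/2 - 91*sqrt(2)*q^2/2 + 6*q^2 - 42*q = q*(q - 7)*(q + sqrt(2)/2)*(q + 6*sqrt(2))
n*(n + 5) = n^2 + 5*n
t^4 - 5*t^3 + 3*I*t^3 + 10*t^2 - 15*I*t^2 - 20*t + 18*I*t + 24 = (t - 3)*(t - 2)*(t - I)*(t + 4*I)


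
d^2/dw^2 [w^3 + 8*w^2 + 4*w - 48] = 6*w + 16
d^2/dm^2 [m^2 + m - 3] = 2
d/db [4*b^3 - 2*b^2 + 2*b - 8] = 12*b^2 - 4*b + 2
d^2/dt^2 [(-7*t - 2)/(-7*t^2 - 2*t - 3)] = 2*(4*(7*t + 1)^2*(7*t + 2) - 7*(21*t + 4)*(7*t^2 + 2*t + 3))/(7*t^2 + 2*t + 3)^3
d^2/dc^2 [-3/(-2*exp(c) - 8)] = 3*(exp(c) - 4)*exp(c)/(2*(exp(c) + 4)^3)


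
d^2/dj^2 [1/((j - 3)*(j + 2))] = 2*((j - 3)^2 + (j - 3)*(j + 2) + (j + 2)^2)/((j - 3)^3*(j + 2)^3)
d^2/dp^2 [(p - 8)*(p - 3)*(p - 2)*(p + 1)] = 12*p^2 - 72*p + 66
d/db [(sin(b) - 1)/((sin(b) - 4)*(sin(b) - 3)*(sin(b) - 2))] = 2*(-sin(b)^3 + 6*sin(b)^2 - 9*sin(b) + 1)*cos(b)/((sin(b) - 4)^2*(sin(b) - 3)^2*(sin(b) - 2)^2)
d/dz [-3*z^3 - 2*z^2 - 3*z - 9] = -9*z^2 - 4*z - 3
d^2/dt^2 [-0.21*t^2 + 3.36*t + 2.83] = -0.420000000000000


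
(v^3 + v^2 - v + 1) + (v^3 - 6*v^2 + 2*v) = 2*v^3 - 5*v^2 + v + 1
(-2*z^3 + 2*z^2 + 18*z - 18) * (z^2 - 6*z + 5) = -2*z^5 + 14*z^4 - 4*z^3 - 116*z^2 + 198*z - 90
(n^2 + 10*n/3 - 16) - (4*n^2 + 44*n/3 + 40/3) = -3*n^2 - 34*n/3 - 88/3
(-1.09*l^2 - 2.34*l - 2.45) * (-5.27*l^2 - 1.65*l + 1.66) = 5.7443*l^4 + 14.1303*l^3 + 14.9631*l^2 + 0.158100000000001*l - 4.067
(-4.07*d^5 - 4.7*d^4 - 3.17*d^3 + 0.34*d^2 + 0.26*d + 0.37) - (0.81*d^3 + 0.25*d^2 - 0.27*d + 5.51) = -4.07*d^5 - 4.7*d^4 - 3.98*d^3 + 0.09*d^2 + 0.53*d - 5.14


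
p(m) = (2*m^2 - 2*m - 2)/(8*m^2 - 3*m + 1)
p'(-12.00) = 0.00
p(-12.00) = 0.26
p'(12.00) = 0.00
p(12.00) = 0.23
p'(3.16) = 0.04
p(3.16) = 0.16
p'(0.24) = 2.22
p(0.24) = -3.19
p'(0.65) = 3.32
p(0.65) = -1.01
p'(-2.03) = -0.02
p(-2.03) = 0.26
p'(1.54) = 0.30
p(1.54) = -0.02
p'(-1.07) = -0.20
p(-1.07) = 0.18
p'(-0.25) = -3.23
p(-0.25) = -0.61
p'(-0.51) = -1.12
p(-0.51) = -0.10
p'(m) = (3 - 16*m)*(2*m^2 - 2*m - 2)/(8*m^2 - 3*m + 1)^2 + (4*m - 2)/(8*m^2 - 3*m + 1) = 2*(5*m^2 + 18*m - 4)/(64*m^4 - 48*m^3 + 25*m^2 - 6*m + 1)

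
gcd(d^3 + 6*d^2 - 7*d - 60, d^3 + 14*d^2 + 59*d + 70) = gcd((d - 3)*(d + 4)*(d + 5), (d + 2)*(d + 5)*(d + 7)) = d + 5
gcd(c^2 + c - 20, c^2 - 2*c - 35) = c + 5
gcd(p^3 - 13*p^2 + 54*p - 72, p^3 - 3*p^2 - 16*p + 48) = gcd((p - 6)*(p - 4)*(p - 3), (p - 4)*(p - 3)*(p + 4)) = p^2 - 7*p + 12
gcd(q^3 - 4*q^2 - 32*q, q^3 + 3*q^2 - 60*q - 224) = q^2 - 4*q - 32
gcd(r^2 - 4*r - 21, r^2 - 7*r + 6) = 1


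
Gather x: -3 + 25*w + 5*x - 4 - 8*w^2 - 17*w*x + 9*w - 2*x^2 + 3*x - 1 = -8*w^2 + 34*w - 2*x^2 + x*(8 - 17*w) - 8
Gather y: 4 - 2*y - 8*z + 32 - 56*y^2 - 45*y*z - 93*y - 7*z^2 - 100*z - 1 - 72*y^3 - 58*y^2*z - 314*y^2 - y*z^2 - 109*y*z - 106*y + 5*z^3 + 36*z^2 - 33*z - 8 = -72*y^3 + y^2*(-58*z - 370) + y*(-z^2 - 154*z - 201) + 5*z^3 + 29*z^2 - 141*z + 27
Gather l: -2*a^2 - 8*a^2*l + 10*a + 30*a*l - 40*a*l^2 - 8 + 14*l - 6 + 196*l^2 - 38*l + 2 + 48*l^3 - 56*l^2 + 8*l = -2*a^2 + 10*a + 48*l^3 + l^2*(140 - 40*a) + l*(-8*a^2 + 30*a - 16) - 12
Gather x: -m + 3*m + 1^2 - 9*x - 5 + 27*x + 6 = 2*m + 18*x + 2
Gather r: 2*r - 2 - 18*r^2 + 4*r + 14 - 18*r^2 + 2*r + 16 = -36*r^2 + 8*r + 28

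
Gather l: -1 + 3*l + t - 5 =3*l + t - 6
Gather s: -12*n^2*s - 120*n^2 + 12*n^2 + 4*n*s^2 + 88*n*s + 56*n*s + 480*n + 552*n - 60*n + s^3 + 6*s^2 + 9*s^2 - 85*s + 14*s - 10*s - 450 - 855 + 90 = -108*n^2 + 972*n + s^3 + s^2*(4*n + 15) + s*(-12*n^2 + 144*n - 81) - 1215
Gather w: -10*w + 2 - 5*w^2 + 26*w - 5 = -5*w^2 + 16*w - 3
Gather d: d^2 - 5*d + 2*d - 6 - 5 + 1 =d^2 - 3*d - 10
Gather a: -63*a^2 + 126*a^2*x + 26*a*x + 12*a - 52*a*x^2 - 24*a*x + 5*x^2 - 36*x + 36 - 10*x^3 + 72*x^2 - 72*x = a^2*(126*x - 63) + a*(-52*x^2 + 2*x + 12) - 10*x^3 + 77*x^2 - 108*x + 36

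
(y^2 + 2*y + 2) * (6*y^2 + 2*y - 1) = 6*y^4 + 14*y^3 + 15*y^2 + 2*y - 2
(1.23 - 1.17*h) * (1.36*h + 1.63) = -1.5912*h^2 - 0.2343*h + 2.0049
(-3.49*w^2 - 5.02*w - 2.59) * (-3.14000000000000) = 10.9586*w^2 + 15.7628*w + 8.1326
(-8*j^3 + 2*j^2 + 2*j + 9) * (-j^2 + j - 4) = 8*j^5 - 10*j^4 + 32*j^3 - 15*j^2 + j - 36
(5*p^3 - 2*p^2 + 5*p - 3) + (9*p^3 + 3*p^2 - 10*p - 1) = 14*p^3 + p^2 - 5*p - 4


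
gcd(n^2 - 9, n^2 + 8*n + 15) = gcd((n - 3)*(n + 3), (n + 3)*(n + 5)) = n + 3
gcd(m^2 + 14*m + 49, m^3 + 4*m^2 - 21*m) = m + 7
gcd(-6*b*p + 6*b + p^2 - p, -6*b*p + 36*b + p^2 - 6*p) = -6*b + p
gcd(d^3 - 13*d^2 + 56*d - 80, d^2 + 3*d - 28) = d - 4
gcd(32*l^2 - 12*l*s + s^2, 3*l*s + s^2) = 1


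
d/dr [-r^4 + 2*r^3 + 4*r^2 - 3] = 2*r*(-2*r^2 + 3*r + 4)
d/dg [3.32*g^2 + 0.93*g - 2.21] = 6.64*g + 0.93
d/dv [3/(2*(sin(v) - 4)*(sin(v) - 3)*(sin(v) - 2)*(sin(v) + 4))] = 3*(-4*sin(v)^3 + 15*sin(v)^2 + 20*sin(v) - 80)*cos(v)/(2*(sin(v) - 4)^2*(sin(v) - 3)^2*(sin(v) - 2)^2*(sin(v) + 4)^2)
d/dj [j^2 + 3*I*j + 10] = 2*j + 3*I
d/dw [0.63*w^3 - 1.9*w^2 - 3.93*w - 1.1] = 1.89*w^2 - 3.8*w - 3.93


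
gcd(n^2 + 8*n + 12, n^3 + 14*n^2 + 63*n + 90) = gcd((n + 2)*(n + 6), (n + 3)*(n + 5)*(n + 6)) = n + 6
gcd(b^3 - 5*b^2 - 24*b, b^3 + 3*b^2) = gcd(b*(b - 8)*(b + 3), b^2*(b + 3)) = b^2 + 3*b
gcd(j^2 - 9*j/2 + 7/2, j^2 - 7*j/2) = j - 7/2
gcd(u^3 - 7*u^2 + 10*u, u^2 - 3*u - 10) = u - 5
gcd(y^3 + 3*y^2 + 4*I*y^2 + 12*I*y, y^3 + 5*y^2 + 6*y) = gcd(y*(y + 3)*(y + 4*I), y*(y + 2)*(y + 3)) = y^2 + 3*y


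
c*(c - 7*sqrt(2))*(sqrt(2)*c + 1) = sqrt(2)*c^3 - 13*c^2 - 7*sqrt(2)*c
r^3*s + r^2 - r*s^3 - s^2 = (r - s)*(r + s)*(r*s + 1)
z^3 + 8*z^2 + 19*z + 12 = (z + 1)*(z + 3)*(z + 4)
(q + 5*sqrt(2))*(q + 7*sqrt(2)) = q^2 + 12*sqrt(2)*q + 70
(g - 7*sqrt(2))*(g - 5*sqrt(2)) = g^2 - 12*sqrt(2)*g + 70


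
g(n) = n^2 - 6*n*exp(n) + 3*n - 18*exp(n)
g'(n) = -6*n*exp(n) + 2*n - 24*exp(n) + 3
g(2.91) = -633.73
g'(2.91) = -752.25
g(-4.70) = 8.08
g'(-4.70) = -6.36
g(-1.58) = -4.00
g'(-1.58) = -3.15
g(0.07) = -19.54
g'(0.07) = -23.05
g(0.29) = -25.43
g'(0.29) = -30.82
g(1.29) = -87.97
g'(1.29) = -109.72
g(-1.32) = -4.91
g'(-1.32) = -3.94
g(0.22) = -23.37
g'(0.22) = -28.11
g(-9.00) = 54.00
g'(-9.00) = -15.00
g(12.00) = -14647751.23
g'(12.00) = -15624432.98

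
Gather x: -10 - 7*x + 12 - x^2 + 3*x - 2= -x^2 - 4*x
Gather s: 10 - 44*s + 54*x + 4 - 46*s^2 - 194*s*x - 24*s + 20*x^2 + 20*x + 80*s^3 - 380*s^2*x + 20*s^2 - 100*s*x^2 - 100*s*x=80*s^3 + s^2*(-380*x - 26) + s*(-100*x^2 - 294*x - 68) + 20*x^2 + 74*x + 14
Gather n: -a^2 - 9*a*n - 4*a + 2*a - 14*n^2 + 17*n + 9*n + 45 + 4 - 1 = -a^2 - 2*a - 14*n^2 + n*(26 - 9*a) + 48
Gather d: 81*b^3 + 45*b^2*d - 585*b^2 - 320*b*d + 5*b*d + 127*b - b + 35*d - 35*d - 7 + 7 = 81*b^3 - 585*b^2 + 126*b + d*(45*b^2 - 315*b)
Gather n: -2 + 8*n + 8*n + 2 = 16*n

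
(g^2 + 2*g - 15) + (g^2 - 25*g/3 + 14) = 2*g^2 - 19*g/3 - 1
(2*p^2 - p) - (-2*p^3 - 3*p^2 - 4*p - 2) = 2*p^3 + 5*p^2 + 3*p + 2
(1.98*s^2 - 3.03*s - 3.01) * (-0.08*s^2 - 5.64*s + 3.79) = -0.1584*s^4 - 10.9248*s^3 + 24.8342*s^2 + 5.4927*s - 11.4079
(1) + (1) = 2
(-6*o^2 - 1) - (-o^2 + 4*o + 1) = -5*o^2 - 4*o - 2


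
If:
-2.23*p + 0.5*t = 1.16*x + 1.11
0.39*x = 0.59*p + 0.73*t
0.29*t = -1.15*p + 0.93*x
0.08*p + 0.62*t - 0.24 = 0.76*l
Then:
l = -0.30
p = -0.30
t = 0.05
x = -0.36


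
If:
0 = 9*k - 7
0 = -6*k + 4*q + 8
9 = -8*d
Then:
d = -9/8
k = 7/9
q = -5/6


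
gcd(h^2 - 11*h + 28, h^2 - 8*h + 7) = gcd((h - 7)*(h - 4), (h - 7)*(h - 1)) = h - 7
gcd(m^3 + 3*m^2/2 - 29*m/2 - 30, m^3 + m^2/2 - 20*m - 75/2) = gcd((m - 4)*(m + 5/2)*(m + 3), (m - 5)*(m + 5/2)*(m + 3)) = m^2 + 11*m/2 + 15/2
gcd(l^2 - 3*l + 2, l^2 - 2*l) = l - 2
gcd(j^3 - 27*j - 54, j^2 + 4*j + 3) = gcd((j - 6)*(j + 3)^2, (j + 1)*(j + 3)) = j + 3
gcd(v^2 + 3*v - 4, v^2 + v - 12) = v + 4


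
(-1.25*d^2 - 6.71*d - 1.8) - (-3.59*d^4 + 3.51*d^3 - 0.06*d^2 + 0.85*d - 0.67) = 3.59*d^4 - 3.51*d^3 - 1.19*d^2 - 7.56*d - 1.13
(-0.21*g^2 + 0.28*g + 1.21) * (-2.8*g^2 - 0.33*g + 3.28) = 0.588*g^4 - 0.7147*g^3 - 4.1692*g^2 + 0.5191*g + 3.9688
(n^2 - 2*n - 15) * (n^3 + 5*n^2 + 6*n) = n^5 + 3*n^4 - 19*n^3 - 87*n^2 - 90*n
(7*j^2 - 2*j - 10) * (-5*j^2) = -35*j^4 + 10*j^3 + 50*j^2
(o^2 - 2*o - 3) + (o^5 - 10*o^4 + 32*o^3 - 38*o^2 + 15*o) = o^5 - 10*o^4 + 32*o^3 - 37*o^2 + 13*o - 3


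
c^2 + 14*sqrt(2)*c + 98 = (c + 7*sqrt(2))^2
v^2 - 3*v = v*(v - 3)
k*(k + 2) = k^2 + 2*k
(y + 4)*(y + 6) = y^2 + 10*y + 24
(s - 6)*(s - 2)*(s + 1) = s^3 - 7*s^2 + 4*s + 12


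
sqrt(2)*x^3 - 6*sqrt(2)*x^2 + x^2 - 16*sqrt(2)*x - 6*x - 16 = (x - 8)*(x + 2)*(sqrt(2)*x + 1)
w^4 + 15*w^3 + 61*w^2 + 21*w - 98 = (w - 1)*(w + 2)*(w + 7)^2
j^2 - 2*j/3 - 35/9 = (j - 7/3)*(j + 5/3)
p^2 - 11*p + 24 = (p - 8)*(p - 3)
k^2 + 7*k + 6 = (k + 1)*(k + 6)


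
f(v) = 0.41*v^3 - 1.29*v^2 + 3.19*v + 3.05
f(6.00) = 64.31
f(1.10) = 5.54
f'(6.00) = 31.99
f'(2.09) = 3.17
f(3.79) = 18.93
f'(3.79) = 11.08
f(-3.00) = -29.20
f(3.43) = 15.36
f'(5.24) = 23.44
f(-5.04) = -98.29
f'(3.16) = 7.32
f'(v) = 1.23*v^2 - 2.58*v + 3.19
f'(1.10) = 1.84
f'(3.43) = 8.81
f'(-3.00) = 22.00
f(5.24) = 43.34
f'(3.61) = 9.91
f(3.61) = 17.04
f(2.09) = 7.83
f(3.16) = 13.19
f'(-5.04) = 47.44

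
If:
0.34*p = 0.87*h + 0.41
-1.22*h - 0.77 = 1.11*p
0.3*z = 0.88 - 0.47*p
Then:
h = -0.52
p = -0.12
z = 3.13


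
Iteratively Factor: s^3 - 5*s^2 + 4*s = (s)*(s^2 - 5*s + 4) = s*(s - 4)*(s - 1)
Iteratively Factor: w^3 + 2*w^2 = (w)*(w^2 + 2*w) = w^2*(w + 2)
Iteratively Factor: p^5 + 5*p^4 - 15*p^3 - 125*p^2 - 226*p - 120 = (p + 3)*(p^4 + 2*p^3 - 21*p^2 - 62*p - 40) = (p + 2)*(p + 3)*(p^3 - 21*p - 20) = (p + 1)*(p + 2)*(p + 3)*(p^2 - p - 20) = (p - 5)*(p + 1)*(p + 2)*(p + 3)*(p + 4)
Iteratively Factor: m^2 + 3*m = (m + 3)*(m)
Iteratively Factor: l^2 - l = (l)*(l - 1)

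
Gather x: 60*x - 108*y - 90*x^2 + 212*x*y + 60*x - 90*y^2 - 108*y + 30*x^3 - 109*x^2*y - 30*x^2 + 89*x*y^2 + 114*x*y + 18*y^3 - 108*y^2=30*x^3 + x^2*(-109*y - 120) + x*(89*y^2 + 326*y + 120) + 18*y^3 - 198*y^2 - 216*y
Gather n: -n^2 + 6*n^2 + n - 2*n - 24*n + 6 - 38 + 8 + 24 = 5*n^2 - 25*n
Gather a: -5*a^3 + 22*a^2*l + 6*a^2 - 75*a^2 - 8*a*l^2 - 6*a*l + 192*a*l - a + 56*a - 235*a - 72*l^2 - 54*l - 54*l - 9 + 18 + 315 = -5*a^3 + a^2*(22*l - 69) + a*(-8*l^2 + 186*l - 180) - 72*l^2 - 108*l + 324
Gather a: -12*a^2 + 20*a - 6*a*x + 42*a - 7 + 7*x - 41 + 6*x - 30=-12*a^2 + a*(62 - 6*x) + 13*x - 78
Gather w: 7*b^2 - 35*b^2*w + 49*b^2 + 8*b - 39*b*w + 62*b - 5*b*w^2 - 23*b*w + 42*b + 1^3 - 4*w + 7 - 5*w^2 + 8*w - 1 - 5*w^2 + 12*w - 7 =56*b^2 + 112*b + w^2*(-5*b - 10) + w*(-35*b^2 - 62*b + 16)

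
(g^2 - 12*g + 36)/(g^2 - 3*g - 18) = (g - 6)/(g + 3)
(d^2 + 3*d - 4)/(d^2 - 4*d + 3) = (d + 4)/(d - 3)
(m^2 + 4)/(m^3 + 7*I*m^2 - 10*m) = (m - 2*I)/(m*(m + 5*I))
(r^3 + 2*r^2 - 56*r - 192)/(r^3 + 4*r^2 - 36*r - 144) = (r - 8)/(r - 6)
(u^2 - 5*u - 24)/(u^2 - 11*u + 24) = (u + 3)/(u - 3)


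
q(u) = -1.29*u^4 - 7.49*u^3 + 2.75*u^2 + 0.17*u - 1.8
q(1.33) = -18.37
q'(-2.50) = -73.39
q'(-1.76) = -50.98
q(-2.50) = 81.60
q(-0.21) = -1.65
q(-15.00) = -39413.10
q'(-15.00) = 12276.92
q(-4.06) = 193.59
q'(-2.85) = -78.57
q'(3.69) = -544.74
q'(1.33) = -44.40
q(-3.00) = 120.18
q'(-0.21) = -1.93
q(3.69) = -579.22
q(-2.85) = 108.33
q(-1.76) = 34.88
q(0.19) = -1.72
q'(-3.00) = -79.24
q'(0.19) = 0.37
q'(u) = -5.16*u^3 - 22.47*u^2 + 5.5*u + 0.17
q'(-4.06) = -47.22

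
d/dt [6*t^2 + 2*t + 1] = 12*t + 2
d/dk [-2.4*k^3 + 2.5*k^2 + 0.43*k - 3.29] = -7.2*k^2 + 5.0*k + 0.43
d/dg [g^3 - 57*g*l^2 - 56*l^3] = 3*g^2 - 57*l^2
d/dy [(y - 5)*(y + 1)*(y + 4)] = 3*y^2 - 21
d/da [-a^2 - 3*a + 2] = -2*a - 3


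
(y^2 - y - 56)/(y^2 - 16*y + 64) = (y + 7)/(y - 8)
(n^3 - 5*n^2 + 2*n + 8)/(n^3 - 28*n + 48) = (n + 1)/(n + 6)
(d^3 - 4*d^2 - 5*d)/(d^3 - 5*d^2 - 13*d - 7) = d*(d - 5)/(d^2 - 6*d - 7)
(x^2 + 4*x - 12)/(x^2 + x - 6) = (x + 6)/(x + 3)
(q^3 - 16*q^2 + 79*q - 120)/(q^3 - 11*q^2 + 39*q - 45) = (q - 8)/(q - 3)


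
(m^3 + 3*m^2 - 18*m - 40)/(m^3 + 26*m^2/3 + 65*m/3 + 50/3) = 3*(m - 4)/(3*m + 5)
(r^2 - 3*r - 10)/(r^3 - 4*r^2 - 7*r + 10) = 1/(r - 1)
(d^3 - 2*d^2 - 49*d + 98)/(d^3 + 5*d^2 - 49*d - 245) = (d - 2)/(d + 5)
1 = 1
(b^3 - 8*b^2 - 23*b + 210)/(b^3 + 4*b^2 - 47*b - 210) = (b - 6)/(b + 6)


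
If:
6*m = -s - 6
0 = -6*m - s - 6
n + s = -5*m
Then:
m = -s/6 - 1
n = 5 - s/6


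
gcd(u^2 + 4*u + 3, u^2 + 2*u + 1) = u + 1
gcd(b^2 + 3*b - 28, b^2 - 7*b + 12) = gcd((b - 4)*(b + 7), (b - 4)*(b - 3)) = b - 4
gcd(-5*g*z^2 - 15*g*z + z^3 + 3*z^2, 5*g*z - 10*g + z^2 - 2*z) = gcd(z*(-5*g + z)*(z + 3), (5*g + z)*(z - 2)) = 1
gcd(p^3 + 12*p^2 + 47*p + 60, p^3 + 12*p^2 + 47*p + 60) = p^3 + 12*p^2 + 47*p + 60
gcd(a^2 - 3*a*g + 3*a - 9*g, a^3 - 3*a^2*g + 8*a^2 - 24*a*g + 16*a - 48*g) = a - 3*g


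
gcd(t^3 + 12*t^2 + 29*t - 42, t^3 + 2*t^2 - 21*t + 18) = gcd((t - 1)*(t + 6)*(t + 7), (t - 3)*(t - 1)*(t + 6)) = t^2 + 5*t - 6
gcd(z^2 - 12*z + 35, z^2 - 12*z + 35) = z^2 - 12*z + 35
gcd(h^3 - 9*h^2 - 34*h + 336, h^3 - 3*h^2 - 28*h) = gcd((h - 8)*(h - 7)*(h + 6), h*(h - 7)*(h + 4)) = h - 7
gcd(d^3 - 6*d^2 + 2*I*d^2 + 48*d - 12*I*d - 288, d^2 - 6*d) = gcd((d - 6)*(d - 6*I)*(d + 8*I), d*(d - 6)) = d - 6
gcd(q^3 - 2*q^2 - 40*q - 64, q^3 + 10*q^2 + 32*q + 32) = q^2 + 6*q + 8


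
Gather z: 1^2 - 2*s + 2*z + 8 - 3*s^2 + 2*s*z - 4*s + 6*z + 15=-3*s^2 - 6*s + z*(2*s + 8) + 24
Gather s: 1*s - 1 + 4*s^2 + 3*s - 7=4*s^2 + 4*s - 8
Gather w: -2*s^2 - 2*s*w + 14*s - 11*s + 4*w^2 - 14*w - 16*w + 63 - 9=-2*s^2 + 3*s + 4*w^2 + w*(-2*s - 30) + 54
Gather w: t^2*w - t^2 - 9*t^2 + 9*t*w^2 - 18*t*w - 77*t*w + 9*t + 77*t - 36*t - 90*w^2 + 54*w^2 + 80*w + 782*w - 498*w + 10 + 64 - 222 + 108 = -10*t^2 + 50*t + w^2*(9*t - 36) + w*(t^2 - 95*t + 364) - 40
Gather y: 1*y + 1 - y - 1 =0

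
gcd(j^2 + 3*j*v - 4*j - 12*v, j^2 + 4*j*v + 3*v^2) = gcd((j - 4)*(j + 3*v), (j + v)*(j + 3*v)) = j + 3*v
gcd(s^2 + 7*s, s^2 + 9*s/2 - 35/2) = s + 7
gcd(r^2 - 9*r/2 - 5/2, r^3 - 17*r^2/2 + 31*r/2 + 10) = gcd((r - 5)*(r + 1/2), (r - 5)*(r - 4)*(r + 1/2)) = r^2 - 9*r/2 - 5/2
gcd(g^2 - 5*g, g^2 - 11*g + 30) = g - 5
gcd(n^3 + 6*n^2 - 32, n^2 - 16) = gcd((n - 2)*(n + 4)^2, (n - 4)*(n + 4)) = n + 4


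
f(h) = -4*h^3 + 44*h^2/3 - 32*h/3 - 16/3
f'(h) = -12*h^2 + 88*h/3 - 32/3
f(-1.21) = 36.13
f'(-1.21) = -63.73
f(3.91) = -61.92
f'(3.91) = -79.43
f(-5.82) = 1342.09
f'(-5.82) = -587.86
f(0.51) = -7.49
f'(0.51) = 1.17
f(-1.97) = 103.18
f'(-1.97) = -115.02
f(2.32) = -1.09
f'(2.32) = -7.20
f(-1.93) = 98.64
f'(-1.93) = -111.98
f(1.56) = -1.47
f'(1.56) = 5.89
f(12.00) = -4933.33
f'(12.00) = -1386.67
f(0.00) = -5.33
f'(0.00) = -10.67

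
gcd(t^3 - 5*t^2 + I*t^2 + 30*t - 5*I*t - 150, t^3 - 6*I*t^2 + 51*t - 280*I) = t - 5*I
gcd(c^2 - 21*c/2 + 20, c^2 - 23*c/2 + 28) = c - 8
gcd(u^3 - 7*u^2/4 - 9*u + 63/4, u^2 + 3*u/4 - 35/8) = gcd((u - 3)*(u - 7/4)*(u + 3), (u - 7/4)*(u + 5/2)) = u - 7/4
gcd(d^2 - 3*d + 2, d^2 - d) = d - 1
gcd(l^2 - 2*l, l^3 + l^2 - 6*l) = l^2 - 2*l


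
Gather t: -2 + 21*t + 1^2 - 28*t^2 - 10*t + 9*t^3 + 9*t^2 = 9*t^3 - 19*t^2 + 11*t - 1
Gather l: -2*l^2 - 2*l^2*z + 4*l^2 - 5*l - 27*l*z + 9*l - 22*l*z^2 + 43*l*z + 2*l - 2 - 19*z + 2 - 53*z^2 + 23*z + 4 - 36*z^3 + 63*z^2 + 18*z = l^2*(2 - 2*z) + l*(-22*z^2 + 16*z + 6) - 36*z^3 + 10*z^2 + 22*z + 4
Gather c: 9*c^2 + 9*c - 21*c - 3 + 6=9*c^2 - 12*c + 3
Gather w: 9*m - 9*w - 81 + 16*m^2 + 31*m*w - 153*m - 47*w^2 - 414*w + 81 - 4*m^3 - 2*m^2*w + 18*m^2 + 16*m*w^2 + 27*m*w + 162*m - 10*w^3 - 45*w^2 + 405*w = -4*m^3 + 34*m^2 + 18*m - 10*w^3 + w^2*(16*m - 92) + w*(-2*m^2 + 58*m - 18)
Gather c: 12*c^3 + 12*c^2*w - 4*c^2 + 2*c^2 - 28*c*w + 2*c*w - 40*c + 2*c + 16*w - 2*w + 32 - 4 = 12*c^3 + c^2*(12*w - 2) + c*(-26*w - 38) + 14*w + 28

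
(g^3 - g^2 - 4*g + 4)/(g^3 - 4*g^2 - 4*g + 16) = (g - 1)/(g - 4)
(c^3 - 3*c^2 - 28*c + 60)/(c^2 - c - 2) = (c^2 - c - 30)/(c + 1)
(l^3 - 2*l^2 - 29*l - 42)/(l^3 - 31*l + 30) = (l^3 - 2*l^2 - 29*l - 42)/(l^3 - 31*l + 30)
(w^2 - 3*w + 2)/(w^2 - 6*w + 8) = (w - 1)/(w - 4)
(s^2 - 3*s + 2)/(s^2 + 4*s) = (s^2 - 3*s + 2)/(s*(s + 4))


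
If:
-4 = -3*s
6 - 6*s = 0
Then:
No Solution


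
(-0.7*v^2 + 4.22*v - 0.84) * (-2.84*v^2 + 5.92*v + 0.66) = 1.988*v^4 - 16.1288*v^3 + 26.906*v^2 - 2.1876*v - 0.5544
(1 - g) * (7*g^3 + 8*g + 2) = -7*g^4 + 7*g^3 - 8*g^2 + 6*g + 2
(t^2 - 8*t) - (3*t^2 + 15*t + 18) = -2*t^2 - 23*t - 18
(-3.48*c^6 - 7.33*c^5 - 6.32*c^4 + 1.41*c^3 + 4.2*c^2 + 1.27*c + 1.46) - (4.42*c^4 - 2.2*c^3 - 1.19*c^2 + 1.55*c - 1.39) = -3.48*c^6 - 7.33*c^5 - 10.74*c^4 + 3.61*c^3 + 5.39*c^2 - 0.28*c + 2.85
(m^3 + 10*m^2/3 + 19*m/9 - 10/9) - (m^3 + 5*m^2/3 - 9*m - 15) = 5*m^2/3 + 100*m/9 + 125/9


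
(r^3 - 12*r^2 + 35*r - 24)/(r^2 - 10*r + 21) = (r^2 - 9*r + 8)/(r - 7)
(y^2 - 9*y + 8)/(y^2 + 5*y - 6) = (y - 8)/(y + 6)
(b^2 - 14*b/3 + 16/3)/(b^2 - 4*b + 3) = (3*b^2 - 14*b + 16)/(3*(b^2 - 4*b + 3))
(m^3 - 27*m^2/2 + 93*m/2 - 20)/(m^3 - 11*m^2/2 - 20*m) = (2*m^2 - 11*m + 5)/(m*(2*m + 5))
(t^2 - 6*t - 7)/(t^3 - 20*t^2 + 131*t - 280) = (t + 1)/(t^2 - 13*t + 40)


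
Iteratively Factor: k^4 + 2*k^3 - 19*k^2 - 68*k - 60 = (k + 3)*(k^3 - k^2 - 16*k - 20) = (k + 2)*(k + 3)*(k^2 - 3*k - 10) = (k + 2)^2*(k + 3)*(k - 5)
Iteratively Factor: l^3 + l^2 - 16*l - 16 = (l - 4)*(l^2 + 5*l + 4) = (l - 4)*(l + 1)*(l + 4)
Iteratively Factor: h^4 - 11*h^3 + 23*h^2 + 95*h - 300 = (h - 4)*(h^3 - 7*h^2 - 5*h + 75) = (h - 5)*(h - 4)*(h^2 - 2*h - 15) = (h - 5)^2*(h - 4)*(h + 3)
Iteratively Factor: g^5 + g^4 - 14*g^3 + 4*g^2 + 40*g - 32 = (g - 1)*(g^4 + 2*g^3 - 12*g^2 - 8*g + 32) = (g - 1)*(g + 4)*(g^3 - 2*g^2 - 4*g + 8) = (g - 2)*(g - 1)*(g + 4)*(g^2 - 4) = (g - 2)*(g - 1)*(g + 2)*(g + 4)*(g - 2)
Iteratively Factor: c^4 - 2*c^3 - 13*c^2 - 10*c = (c + 1)*(c^3 - 3*c^2 - 10*c) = (c - 5)*(c + 1)*(c^2 + 2*c) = (c - 5)*(c + 1)*(c + 2)*(c)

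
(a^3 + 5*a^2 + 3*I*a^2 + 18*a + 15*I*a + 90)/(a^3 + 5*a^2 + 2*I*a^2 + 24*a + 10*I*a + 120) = (a - 3*I)/(a - 4*I)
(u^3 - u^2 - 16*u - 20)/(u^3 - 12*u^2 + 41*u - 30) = (u^2 + 4*u + 4)/(u^2 - 7*u + 6)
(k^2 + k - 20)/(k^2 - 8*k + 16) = (k + 5)/(k - 4)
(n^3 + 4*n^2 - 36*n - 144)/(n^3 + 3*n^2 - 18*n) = (n^2 - 2*n - 24)/(n*(n - 3))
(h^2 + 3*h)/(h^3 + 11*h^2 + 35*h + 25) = h*(h + 3)/(h^3 + 11*h^2 + 35*h + 25)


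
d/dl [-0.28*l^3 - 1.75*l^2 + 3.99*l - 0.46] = -0.84*l^2 - 3.5*l + 3.99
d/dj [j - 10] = 1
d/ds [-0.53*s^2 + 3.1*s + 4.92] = 3.1 - 1.06*s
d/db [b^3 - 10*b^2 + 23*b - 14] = 3*b^2 - 20*b + 23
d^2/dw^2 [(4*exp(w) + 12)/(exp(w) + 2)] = 4*(exp(w) - 2)*exp(w)/(exp(3*w) + 6*exp(2*w) + 12*exp(w) + 8)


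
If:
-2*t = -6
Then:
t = 3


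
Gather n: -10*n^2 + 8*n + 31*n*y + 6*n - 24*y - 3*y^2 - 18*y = -10*n^2 + n*(31*y + 14) - 3*y^2 - 42*y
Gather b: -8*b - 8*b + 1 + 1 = 2 - 16*b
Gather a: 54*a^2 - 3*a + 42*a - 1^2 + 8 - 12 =54*a^2 + 39*a - 5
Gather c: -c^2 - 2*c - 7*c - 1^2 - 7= -c^2 - 9*c - 8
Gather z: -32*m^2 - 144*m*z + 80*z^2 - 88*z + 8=-32*m^2 + 80*z^2 + z*(-144*m - 88) + 8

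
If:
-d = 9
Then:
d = -9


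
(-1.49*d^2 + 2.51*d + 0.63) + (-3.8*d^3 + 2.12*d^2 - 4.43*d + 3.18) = -3.8*d^3 + 0.63*d^2 - 1.92*d + 3.81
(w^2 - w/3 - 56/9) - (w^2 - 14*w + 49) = 41*w/3 - 497/9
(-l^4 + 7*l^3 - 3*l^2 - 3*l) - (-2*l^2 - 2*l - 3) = -l^4 + 7*l^3 - l^2 - l + 3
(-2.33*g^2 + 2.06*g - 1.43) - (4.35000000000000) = -2.33*g^2 + 2.06*g - 5.78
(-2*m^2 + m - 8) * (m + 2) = -2*m^3 - 3*m^2 - 6*m - 16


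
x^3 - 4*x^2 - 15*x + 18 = (x - 6)*(x - 1)*(x + 3)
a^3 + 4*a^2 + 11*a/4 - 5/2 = (a - 1/2)*(a + 2)*(a + 5/2)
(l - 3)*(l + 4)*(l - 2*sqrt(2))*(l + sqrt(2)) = l^4 - sqrt(2)*l^3 + l^3 - 16*l^2 - sqrt(2)*l^2 - 4*l + 12*sqrt(2)*l + 48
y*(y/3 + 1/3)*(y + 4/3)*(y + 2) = y^4/3 + 13*y^3/9 + 2*y^2 + 8*y/9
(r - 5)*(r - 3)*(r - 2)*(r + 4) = r^4 - 6*r^3 - 9*r^2 + 94*r - 120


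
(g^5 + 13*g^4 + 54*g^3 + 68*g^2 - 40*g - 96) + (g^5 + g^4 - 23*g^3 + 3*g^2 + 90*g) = 2*g^5 + 14*g^4 + 31*g^3 + 71*g^2 + 50*g - 96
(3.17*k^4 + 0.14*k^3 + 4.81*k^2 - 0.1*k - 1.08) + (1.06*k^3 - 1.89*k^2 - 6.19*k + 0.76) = 3.17*k^4 + 1.2*k^3 + 2.92*k^2 - 6.29*k - 0.32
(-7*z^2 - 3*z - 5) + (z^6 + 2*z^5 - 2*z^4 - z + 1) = z^6 + 2*z^5 - 2*z^4 - 7*z^2 - 4*z - 4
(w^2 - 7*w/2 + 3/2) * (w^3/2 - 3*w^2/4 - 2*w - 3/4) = w^5/2 - 5*w^4/2 + 11*w^3/8 + 41*w^2/8 - 3*w/8 - 9/8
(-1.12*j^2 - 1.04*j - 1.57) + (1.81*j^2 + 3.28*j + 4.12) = 0.69*j^2 + 2.24*j + 2.55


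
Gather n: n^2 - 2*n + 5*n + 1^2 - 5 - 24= n^2 + 3*n - 28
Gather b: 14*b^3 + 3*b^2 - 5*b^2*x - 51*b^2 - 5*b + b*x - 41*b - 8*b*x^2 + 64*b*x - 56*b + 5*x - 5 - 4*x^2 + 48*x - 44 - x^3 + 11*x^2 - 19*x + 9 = 14*b^3 + b^2*(-5*x - 48) + b*(-8*x^2 + 65*x - 102) - x^3 + 7*x^2 + 34*x - 40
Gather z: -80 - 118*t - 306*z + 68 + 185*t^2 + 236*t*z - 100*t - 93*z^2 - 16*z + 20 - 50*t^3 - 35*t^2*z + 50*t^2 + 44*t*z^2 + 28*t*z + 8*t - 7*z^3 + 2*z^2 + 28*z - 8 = -50*t^3 + 235*t^2 - 210*t - 7*z^3 + z^2*(44*t - 91) + z*(-35*t^2 + 264*t - 294)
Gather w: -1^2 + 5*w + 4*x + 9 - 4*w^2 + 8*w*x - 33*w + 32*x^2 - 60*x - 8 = -4*w^2 + w*(8*x - 28) + 32*x^2 - 56*x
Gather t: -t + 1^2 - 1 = -t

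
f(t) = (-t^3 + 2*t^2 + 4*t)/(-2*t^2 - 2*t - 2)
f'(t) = (4*t + 2)*(-t^3 + 2*t^2 + 4*t)/(-2*t^2 - 2*t - 2)^2 + (-3*t^2 + 4*t + 4)/(-2*t^2 - 2*t - 2)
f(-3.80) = -2.94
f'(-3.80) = 0.67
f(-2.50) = -1.91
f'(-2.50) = 1.00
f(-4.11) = -3.15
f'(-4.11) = 0.64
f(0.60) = -0.74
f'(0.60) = -0.53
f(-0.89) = 0.70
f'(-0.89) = 1.68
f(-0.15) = 0.32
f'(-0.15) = -2.16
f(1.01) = -0.83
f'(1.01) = 0.01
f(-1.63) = -0.77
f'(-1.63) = 1.73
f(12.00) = 4.43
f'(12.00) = 0.50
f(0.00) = 0.00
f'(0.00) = -2.00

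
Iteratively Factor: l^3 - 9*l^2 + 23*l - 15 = (l - 5)*(l^2 - 4*l + 3) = (l - 5)*(l - 3)*(l - 1)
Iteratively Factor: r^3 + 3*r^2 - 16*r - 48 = (r + 3)*(r^2 - 16) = (r - 4)*(r + 3)*(r + 4)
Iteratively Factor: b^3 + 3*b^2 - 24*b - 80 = (b + 4)*(b^2 - b - 20) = (b - 5)*(b + 4)*(b + 4)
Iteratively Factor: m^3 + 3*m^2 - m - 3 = (m - 1)*(m^2 + 4*m + 3) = (m - 1)*(m + 3)*(m + 1)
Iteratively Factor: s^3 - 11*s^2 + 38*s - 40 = (s - 4)*(s^2 - 7*s + 10) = (s - 4)*(s - 2)*(s - 5)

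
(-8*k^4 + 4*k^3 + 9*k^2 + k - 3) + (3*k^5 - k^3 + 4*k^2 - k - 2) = 3*k^5 - 8*k^4 + 3*k^3 + 13*k^2 - 5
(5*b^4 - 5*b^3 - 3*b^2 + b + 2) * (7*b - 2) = 35*b^5 - 45*b^4 - 11*b^3 + 13*b^2 + 12*b - 4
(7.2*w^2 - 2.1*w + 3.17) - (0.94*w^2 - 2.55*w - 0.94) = 6.26*w^2 + 0.45*w + 4.11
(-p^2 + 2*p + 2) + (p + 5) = -p^2 + 3*p + 7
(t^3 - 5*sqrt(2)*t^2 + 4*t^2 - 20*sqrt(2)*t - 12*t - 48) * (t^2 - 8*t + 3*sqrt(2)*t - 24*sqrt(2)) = t^5 - 4*t^4 - 2*sqrt(2)*t^4 - 74*t^3 + 8*sqrt(2)*t^3 + 28*sqrt(2)*t^2 + 168*t^2 + 144*sqrt(2)*t + 1344*t + 1152*sqrt(2)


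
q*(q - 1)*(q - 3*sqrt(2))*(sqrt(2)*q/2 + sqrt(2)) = sqrt(2)*q^4/2 - 3*q^3 + sqrt(2)*q^3/2 - 3*q^2 - sqrt(2)*q^2 + 6*q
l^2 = l^2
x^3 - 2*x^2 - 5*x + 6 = (x - 3)*(x - 1)*(x + 2)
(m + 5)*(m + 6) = m^2 + 11*m + 30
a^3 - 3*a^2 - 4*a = a*(a - 4)*(a + 1)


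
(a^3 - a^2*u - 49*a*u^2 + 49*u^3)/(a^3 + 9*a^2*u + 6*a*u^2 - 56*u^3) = (-a^2 + 8*a*u - 7*u^2)/(-a^2 - 2*a*u + 8*u^2)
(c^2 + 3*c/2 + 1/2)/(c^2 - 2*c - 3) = (c + 1/2)/(c - 3)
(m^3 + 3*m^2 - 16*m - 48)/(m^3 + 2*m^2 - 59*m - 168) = (m^2 - 16)/(m^2 - m - 56)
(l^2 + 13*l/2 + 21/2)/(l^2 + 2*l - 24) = (2*l^2 + 13*l + 21)/(2*(l^2 + 2*l - 24))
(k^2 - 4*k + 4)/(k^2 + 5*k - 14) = (k - 2)/(k + 7)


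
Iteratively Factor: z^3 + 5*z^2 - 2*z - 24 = (z + 3)*(z^2 + 2*z - 8) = (z - 2)*(z + 3)*(z + 4)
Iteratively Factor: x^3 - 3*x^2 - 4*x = (x + 1)*(x^2 - 4*x) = x*(x + 1)*(x - 4)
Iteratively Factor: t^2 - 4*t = (t)*(t - 4)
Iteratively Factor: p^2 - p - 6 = (p + 2)*(p - 3)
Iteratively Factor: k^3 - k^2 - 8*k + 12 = (k + 3)*(k^2 - 4*k + 4) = (k - 2)*(k + 3)*(k - 2)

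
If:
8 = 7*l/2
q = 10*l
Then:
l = 16/7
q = 160/7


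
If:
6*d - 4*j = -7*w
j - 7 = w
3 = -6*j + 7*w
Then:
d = -107/6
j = 52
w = 45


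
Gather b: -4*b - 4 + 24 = 20 - 4*b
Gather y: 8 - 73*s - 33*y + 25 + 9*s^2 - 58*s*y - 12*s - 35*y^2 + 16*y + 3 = 9*s^2 - 85*s - 35*y^2 + y*(-58*s - 17) + 36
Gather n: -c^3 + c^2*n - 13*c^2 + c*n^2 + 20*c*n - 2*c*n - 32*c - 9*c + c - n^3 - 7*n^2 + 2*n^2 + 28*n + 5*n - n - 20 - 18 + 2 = -c^3 - 13*c^2 - 40*c - n^3 + n^2*(c - 5) + n*(c^2 + 18*c + 32) - 36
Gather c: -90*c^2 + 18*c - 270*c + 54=-90*c^2 - 252*c + 54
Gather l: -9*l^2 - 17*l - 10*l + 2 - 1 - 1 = -9*l^2 - 27*l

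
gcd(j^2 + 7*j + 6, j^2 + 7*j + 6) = j^2 + 7*j + 6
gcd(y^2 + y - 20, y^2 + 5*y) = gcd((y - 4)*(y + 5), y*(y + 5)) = y + 5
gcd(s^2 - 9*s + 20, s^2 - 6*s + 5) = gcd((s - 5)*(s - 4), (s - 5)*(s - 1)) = s - 5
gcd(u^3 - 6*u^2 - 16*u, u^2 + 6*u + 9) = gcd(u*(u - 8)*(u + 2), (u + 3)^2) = 1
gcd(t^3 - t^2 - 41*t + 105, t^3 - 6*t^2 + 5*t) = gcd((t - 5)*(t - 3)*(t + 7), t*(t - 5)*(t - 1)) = t - 5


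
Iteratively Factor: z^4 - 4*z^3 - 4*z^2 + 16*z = (z)*(z^3 - 4*z^2 - 4*z + 16) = z*(z + 2)*(z^2 - 6*z + 8) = z*(z - 2)*(z + 2)*(z - 4)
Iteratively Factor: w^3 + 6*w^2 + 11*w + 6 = (w + 3)*(w^2 + 3*w + 2) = (w + 2)*(w + 3)*(w + 1)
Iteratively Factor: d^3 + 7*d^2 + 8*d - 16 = (d + 4)*(d^2 + 3*d - 4) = (d + 4)^2*(d - 1)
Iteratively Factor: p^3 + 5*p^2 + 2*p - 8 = (p + 2)*(p^2 + 3*p - 4) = (p - 1)*(p + 2)*(p + 4)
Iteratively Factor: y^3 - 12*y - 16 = (y - 4)*(y^2 + 4*y + 4) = (y - 4)*(y + 2)*(y + 2)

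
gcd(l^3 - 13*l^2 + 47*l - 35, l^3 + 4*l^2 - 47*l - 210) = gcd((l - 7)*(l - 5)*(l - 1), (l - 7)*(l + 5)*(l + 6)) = l - 7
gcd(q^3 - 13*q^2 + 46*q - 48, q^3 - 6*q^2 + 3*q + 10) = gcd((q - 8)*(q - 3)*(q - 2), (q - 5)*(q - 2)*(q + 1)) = q - 2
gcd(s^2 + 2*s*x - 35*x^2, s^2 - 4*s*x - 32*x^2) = 1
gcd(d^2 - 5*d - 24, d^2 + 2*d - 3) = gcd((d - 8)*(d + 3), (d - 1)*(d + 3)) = d + 3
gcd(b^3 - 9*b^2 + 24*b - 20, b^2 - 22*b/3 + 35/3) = b - 5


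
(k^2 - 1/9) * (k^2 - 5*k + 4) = k^4 - 5*k^3 + 35*k^2/9 + 5*k/9 - 4/9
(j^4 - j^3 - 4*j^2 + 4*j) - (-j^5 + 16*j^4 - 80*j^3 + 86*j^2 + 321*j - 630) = j^5 - 15*j^4 + 79*j^3 - 90*j^2 - 317*j + 630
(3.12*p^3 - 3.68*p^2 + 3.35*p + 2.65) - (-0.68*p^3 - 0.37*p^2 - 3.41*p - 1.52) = 3.8*p^3 - 3.31*p^2 + 6.76*p + 4.17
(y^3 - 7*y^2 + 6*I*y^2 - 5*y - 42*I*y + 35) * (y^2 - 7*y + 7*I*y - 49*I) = y^5 - 14*y^4 + 13*I*y^4 + 2*y^3 - 182*I*y^3 + 658*y^2 + 602*I*y^2 - 2303*y + 490*I*y - 1715*I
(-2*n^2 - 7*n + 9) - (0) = -2*n^2 - 7*n + 9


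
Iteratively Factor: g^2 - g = (g - 1)*(g)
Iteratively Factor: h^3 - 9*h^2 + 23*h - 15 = (h - 5)*(h^2 - 4*h + 3) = (h - 5)*(h - 3)*(h - 1)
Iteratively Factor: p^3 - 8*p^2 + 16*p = (p - 4)*(p^2 - 4*p) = (p - 4)^2*(p)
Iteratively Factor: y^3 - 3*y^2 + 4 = (y - 2)*(y^2 - y - 2) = (y - 2)^2*(y + 1)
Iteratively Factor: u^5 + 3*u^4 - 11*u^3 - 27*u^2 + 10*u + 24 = (u + 1)*(u^4 + 2*u^3 - 13*u^2 - 14*u + 24) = (u - 3)*(u + 1)*(u^3 + 5*u^2 + 2*u - 8) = (u - 3)*(u + 1)*(u + 2)*(u^2 + 3*u - 4) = (u - 3)*(u + 1)*(u + 2)*(u + 4)*(u - 1)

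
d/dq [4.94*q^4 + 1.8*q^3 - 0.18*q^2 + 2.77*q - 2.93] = 19.76*q^3 + 5.4*q^2 - 0.36*q + 2.77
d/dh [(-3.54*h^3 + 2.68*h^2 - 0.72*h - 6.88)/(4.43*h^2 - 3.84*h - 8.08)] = (-15.6822*h^4 + 27.1872*h^3 + 78.708*h^2 + 17.648*h - 20.6016)/(19.6249*h^4 - 34.0224*h^3 - 56.8432*h^2 + 62.0544*h + 65.2864)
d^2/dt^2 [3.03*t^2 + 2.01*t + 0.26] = 6.06000000000000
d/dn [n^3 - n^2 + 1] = n*(3*n - 2)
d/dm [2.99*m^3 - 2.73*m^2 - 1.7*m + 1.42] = 8.97*m^2 - 5.46*m - 1.7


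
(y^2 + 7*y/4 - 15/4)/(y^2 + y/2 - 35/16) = 4*(y + 3)/(4*y + 7)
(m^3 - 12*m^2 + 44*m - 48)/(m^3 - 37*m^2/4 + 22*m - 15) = 4*(m - 4)/(4*m - 5)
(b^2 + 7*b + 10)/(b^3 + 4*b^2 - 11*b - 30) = 1/(b - 3)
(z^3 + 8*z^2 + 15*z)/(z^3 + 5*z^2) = (z + 3)/z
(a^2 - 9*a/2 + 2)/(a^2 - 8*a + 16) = (a - 1/2)/(a - 4)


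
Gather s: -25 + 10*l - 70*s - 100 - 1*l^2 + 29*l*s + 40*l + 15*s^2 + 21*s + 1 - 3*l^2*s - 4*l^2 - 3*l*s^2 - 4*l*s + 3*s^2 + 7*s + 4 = -5*l^2 + 50*l + s^2*(18 - 3*l) + s*(-3*l^2 + 25*l - 42) - 120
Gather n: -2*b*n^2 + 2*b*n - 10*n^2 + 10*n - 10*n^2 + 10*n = n^2*(-2*b - 20) + n*(2*b + 20)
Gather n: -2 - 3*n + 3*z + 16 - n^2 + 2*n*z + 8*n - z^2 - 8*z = -n^2 + n*(2*z + 5) - z^2 - 5*z + 14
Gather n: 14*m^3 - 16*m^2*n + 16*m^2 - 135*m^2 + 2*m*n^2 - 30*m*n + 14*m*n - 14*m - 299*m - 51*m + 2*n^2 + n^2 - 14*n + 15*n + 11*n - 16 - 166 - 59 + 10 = 14*m^3 - 119*m^2 - 364*m + n^2*(2*m + 3) + n*(-16*m^2 - 16*m + 12) - 231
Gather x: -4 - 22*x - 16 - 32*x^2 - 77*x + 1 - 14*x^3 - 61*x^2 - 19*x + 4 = -14*x^3 - 93*x^2 - 118*x - 15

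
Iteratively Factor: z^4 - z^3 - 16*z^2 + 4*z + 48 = (z - 4)*(z^3 + 3*z^2 - 4*z - 12) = (z - 4)*(z + 3)*(z^2 - 4) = (z - 4)*(z - 2)*(z + 3)*(z + 2)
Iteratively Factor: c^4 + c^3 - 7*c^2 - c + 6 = (c - 1)*(c^3 + 2*c^2 - 5*c - 6) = (c - 1)*(c + 3)*(c^2 - c - 2) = (c - 1)*(c + 1)*(c + 3)*(c - 2)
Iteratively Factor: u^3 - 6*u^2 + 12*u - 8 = (u - 2)*(u^2 - 4*u + 4) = (u - 2)^2*(u - 2)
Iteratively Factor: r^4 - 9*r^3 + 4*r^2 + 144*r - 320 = (r - 5)*(r^3 - 4*r^2 - 16*r + 64) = (r - 5)*(r - 4)*(r^2 - 16) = (r - 5)*(r - 4)^2*(r + 4)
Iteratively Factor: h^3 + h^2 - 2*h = (h)*(h^2 + h - 2) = h*(h - 1)*(h + 2)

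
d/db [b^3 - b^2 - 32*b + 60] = 3*b^2 - 2*b - 32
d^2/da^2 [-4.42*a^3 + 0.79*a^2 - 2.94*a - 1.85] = 1.58 - 26.52*a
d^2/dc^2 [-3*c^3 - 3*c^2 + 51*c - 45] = -18*c - 6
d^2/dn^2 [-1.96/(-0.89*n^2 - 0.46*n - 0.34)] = (-3.105032*n^2 - 1.604848*n + 1.96*(1.78*n + 0.46)*(3.56*n + 0.92) - 1.186192)/(0.89*n^2 + 0.46*n + 0.34)^3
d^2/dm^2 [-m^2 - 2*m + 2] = -2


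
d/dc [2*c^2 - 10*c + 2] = 4*c - 10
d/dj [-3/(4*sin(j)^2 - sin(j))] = 3*(8/tan(j) - cos(j)/sin(j)^2)/(4*sin(j) - 1)^2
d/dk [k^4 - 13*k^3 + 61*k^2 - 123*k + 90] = 4*k^3 - 39*k^2 + 122*k - 123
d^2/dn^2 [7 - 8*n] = 0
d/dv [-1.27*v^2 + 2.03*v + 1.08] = 2.03 - 2.54*v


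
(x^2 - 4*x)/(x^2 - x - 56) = x*(4 - x)/(-x^2 + x + 56)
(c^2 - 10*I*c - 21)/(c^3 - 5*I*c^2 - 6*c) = (c - 7*I)/(c*(c - 2*I))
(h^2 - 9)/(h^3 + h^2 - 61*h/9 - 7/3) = 9*(h - 3)/(9*h^2 - 18*h - 7)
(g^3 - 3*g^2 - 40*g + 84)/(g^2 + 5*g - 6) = (g^2 - 9*g + 14)/(g - 1)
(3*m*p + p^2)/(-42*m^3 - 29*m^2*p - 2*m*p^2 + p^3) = p/(-14*m^2 - 5*m*p + p^2)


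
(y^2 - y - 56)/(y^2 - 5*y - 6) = (-y^2 + y + 56)/(-y^2 + 5*y + 6)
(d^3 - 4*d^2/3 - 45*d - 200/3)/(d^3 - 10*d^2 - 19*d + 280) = (d + 5/3)/(d - 7)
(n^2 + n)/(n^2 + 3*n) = (n + 1)/(n + 3)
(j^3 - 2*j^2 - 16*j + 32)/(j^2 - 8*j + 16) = (j^2 + 2*j - 8)/(j - 4)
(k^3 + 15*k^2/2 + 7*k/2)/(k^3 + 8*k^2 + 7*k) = (k + 1/2)/(k + 1)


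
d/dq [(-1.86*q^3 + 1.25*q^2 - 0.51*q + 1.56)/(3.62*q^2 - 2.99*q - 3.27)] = (-6.7332*q^4 + 11.1228*q^3 + 16.3553*q^2 - 19.4694*q + 6.3321)/(13.1044*q^4 - 21.6476*q^3 - 14.7347*q^2 + 19.5546*q + 10.6929)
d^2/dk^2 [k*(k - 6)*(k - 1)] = 6*k - 14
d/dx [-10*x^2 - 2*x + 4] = -20*x - 2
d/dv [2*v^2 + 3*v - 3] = 4*v + 3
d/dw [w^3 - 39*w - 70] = 3*w^2 - 39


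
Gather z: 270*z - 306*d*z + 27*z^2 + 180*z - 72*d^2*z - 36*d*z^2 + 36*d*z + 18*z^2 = z^2*(45 - 36*d) + z*(-72*d^2 - 270*d + 450)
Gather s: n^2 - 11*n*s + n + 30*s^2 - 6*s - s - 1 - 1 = n^2 + n + 30*s^2 + s*(-11*n - 7) - 2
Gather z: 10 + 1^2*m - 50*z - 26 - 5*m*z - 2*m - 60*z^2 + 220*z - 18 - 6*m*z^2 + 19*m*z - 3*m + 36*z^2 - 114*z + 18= -4*m + z^2*(-6*m - 24) + z*(14*m + 56) - 16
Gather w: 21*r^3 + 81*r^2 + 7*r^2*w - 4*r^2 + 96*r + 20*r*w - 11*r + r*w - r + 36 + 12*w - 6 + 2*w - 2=21*r^3 + 77*r^2 + 84*r + w*(7*r^2 + 21*r + 14) + 28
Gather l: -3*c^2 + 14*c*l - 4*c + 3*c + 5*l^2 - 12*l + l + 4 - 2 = -3*c^2 - c + 5*l^2 + l*(14*c - 11) + 2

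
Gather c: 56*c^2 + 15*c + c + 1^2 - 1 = 56*c^2 + 16*c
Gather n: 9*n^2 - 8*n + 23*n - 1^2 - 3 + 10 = 9*n^2 + 15*n + 6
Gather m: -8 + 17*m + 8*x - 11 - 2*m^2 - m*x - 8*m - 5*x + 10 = -2*m^2 + m*(9 - x) + 3*x - 9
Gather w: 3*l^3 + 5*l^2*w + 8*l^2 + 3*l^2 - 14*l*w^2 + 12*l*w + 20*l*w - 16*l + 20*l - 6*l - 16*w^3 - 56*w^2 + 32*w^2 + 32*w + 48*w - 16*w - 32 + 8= 3*l^3 + 11*l^2 - 2*l - 16*w^3 + w^2*(-14*l - 24) + w*(5*l^2 + 32*l + 64) - 24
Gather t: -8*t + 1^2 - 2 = -8*t - 1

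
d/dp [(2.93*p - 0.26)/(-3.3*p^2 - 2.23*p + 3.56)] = (9.669*p^2 - 1.716*p + 9.851)/(10.89*p^4 + 14.718*p^3 - 18.5231*p^2 - 15.8776*p + 12.6736)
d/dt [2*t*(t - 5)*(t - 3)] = 6*t^2 - 32*t + 30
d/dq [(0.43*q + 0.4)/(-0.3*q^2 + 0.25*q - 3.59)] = (0.129*q^2 + 0.24*q - 1.6437)/(0.09*q^4 - 0.15*q^3 + 2.2165*q^2 - 1.795*q + 12.8881)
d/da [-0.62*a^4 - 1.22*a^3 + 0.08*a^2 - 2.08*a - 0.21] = -2.48*a^3 - 3.66*a^2 + 0.16*a - 2.08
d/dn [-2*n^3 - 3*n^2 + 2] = 6*n*(-n - 1)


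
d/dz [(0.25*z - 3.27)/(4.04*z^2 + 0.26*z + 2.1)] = (-1.01*z^2 + 26.4216*z + 1.3752)/(16.3216*z^4 + 2.1008*z^3 + 17.0356*z^2 + 1.092*z + 4.41)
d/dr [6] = 0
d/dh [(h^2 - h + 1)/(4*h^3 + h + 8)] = ((2*h - 1)*(4*h^3 + h + 8) - (12*h^2 + 1)*(h^2 - h + 1))/(4*h^3 + h + 8)^2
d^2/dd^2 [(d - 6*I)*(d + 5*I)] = 2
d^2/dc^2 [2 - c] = 0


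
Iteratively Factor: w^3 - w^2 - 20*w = (w)*(w^2 - w - 20) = w*(w - 5)*(w + 4)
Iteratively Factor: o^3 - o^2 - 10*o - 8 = (o + 1)*(o^2 - 2*o - 8) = (o + 1)*(o + 2)*(o - 4)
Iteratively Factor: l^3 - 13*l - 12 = (l - 4)*(l^2 + 4*l + 3) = (l - 4)*(l + 3)*(l + 1)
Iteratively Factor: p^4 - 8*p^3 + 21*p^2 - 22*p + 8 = (p - 4)*(p^3 - 4*p^2 + 5*p - 2) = (p - 4)*(p - 1)*(p^2 - 3*p + 2) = (p - 4)*(p - 2)*(p - 1)*(p - 1)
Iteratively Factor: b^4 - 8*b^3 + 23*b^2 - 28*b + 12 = (b - 3)*(b^3 - 5*b^2 + 8*b - 4) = (b - 3)*(b - 2)*(b^2 - 3*b + 2) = (b - 3)*(b - 2)^2*(b - 1)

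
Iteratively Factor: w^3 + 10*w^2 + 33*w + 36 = (w + 4)*(w^2 + 6*w + 9) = (w + 3)*(w + 4)*(w + 3)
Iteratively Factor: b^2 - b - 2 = (b + 1)*(b - 2)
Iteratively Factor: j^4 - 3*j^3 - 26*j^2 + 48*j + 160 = (j + 4)*(j^3 - 7*j^2 + 2*j + 40) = (j + 2)*(j + 4)*(j^2 - 9*j + 20) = (j - 4)*(j + 2)*(j + 4)*(j - 5)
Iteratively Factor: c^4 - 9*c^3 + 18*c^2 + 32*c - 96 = (c - 4)*(c^3 - 5*c^2 - 2*c + 24) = (c - 4)^2*(c^2 - c - 6) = (c - 4)^2*(c + 2)*(c - 3)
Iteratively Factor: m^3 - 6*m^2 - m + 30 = (m + 2)*(m^2 - 8*m + 15) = (m - 3)*(m + 2)*(m - 5)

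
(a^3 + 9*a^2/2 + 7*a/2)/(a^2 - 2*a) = (2*a^2 + 9*a + 7)/(2*(a - 2))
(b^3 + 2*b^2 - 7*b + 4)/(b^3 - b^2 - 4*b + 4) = (b^2 + 3*b - 4)/(b^2 - 4)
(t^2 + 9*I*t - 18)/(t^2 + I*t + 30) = (t + 3*I)/(t - 5*I)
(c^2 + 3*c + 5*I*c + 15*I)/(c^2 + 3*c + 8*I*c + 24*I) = (c + 5*I)/(c + 8*I)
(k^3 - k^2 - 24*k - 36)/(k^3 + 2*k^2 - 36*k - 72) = (k + 3)/(k + 6)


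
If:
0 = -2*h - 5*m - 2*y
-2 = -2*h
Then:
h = 1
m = -2*y/5 - 2/5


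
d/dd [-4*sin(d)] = -4*cos(d)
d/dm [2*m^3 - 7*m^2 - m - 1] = 6*m^2 - 14*m - 1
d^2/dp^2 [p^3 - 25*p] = 6*p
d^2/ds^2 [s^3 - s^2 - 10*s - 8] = 6*s - 2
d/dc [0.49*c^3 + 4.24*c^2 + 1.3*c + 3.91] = 1.47*c^2 + 8.48*c + 1.3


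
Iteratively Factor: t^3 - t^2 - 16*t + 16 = (t - 1)*(t^2 - 16) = (t - 1)*(t + 4)*(t - 4)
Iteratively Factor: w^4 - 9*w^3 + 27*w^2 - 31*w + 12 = (w - 4)*(w^3 - 5*w^2 + 7*w - 3) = (w - 4)*(w - 1)*(w^2 - 4*w + 3) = (w - 4)*(w - 3)*(w - 1)*(w - 1)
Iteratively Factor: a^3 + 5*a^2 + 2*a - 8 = (a - 1)*(a^2 + 6*a + 8) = (a - 1)*(a + 2)*(a + 4)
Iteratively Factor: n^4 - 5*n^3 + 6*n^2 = (n)*(n^3 - 5*n^2 + 6*n) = n^2*(n^2 - 5*n + 6) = n^2*(n - 3)*(n - 2)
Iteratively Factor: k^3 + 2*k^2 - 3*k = (k + 3)*(k^2 - k) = (k - 1)*(k + 3)*(k)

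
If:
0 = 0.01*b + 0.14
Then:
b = -14.00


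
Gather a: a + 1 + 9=a + 10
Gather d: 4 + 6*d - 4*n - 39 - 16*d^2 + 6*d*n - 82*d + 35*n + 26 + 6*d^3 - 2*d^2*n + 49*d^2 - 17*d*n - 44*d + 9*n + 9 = 6*d^3 + d^2*(33 - 2*n) + d*(-11*n - 120) + 40*n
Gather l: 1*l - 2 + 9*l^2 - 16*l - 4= 9*l^2 - 15*l - 6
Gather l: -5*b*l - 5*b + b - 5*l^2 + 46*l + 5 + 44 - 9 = -4*b - 5*l^2 + l*(46 - 5*b) + 40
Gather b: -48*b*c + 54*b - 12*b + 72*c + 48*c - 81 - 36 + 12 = b*(42 - 48*c) + 120*c - 105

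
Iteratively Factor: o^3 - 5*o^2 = (o - 5)*(o^2) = o*(o - 5)*(o)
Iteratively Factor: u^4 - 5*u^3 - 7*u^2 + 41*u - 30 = (u + 3)*(u^3 - 8*u^2 + 17*u - 10) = (u - 5)*(u + 3)*(u^2 - 3*u + 2) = (u - 5)*(u - 1)*(u + 3)*(u - 2)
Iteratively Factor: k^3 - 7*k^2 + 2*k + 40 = (k - 4)*(k^2 - 3*k - 10) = (k - 4)*(k + 2)*(k - 5)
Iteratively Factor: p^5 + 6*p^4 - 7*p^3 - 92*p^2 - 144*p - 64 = (p - 4)*(p^4 + 10*p^3 + 33*p^2 + 40*p + 16) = (p - 4)*(p + 4)*(p^3 + 6*p^2 + 9*p + 4) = (p - 4)*(p + 4)^2*(p^2 + 2*p + 1) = (p - 4)*(p + 1)*(p + 4)^2*(p + 1)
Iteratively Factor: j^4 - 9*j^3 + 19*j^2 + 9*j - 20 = (j - 5)*(j^3 - 4*j^2 - j + 4) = (j - 5)*(j - 4)*(j^2 - 1) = (j - 5)*(j - 4)*(j - 1)*(j + 1)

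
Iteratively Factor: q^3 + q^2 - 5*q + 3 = (q - 1)*(q^2 + 2*q - 3) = (q - 1)^2*(q + 3)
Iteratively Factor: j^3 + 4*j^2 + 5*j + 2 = (j + 2)*(j^2 + 2*j + 1) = (j + 1)*(j + 2)*(j + 1)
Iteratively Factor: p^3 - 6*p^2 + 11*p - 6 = (p - 3)*(p^2 - 3*p + 2) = (p - 3)*(p - 2)*(p - 1)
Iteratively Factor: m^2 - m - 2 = (m + 1)*(m - 2)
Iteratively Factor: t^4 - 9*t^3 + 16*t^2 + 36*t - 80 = (t + 2)*(t^3 - 11*t^2 + 38*t - 40) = (t - 4)*(t + 2)*(t^2 - 7*t + 10) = (t - 5)*(t - 4)*(t + 2)*(t - 2)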